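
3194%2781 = 413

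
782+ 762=1544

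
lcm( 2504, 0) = 0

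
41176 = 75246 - 34070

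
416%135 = 11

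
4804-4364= 440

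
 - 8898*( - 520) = 4626960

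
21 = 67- 46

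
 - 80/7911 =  -1 + 7831/7911 = - 0.01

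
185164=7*26452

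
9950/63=157 + 59/63 = 157.94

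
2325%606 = 507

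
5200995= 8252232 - 3051237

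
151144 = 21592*7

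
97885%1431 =577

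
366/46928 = 183/23464 = 0.01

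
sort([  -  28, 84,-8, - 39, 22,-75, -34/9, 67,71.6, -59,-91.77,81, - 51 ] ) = [-91.77, - 75, - 59, - 51, - 39, -28, - 8, - 34/9, 22,  67, 71.6,81, 84]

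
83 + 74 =157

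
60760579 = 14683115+46077464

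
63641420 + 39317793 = 102959213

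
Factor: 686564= 2^2*171641^1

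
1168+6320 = 7488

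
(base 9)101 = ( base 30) 2m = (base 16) 52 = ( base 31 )2k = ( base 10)82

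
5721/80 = 71 + 41/80 = 71.51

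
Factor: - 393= - 3^1*131^1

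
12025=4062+7963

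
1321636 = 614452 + 707184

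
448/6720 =1/15 =0.07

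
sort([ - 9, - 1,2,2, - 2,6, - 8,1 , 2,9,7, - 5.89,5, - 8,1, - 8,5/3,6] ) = [-9, - 8,- 8 , - 8, - 5.89, - 2, - 1,1,  1, 5/3, 2,2, 2,5,6,6, 7, 9 ]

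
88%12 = 4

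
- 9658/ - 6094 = 439/277 = 1.58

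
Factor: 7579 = 11^1 * 13^1*53^1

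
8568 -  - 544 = 9112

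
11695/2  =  11695/2 = 5847.50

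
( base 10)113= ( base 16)71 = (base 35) 38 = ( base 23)4l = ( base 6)305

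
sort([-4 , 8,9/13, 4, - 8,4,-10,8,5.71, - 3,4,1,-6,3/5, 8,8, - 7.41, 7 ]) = [ - 10, - 8,- 7.41, - 6, - 4, - 3, 3/5  ,  9/13,  1, 4,4,4, 5.71,7, 8,8,8,8] 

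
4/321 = 4/321 = 0.01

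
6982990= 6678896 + 304094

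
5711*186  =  1062246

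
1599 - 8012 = -6413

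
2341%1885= 456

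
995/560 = 1 +87/112 = 1.78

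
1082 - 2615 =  - 1533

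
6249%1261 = 1205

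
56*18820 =1053920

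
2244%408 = 204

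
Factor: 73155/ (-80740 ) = -2^ ( - 2)*3^1*11^ ( - 1 )*367^ ( - 1 )*4877^1  =  - 14631/16148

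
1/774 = 1/774 = 0.00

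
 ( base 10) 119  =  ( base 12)9b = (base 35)3e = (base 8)167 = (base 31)3q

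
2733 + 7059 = 9792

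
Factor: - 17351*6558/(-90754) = 56893929/45377 = 3^1*1093^1*17351^1*45377^(-1 )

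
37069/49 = 756 + 25/49 = 756.51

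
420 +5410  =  5830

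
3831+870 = 4701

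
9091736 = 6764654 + 2327082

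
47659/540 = 88 + 139/540 =88.26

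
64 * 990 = 63360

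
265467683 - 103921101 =161546582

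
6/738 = 1/123 = 0.01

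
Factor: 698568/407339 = 2^3*3^1  *13^1*43^( - 1) * 2239^1 * 9473^(- 1 )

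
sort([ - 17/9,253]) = [ -17/9,253] 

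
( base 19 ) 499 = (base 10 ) 1624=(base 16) 658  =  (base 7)4510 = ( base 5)22444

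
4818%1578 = 84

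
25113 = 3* 8371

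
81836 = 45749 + 36087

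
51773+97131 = 148904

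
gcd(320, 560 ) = 80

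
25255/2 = 12627 + 1/2 = 12627.50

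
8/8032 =1/1004 =0.00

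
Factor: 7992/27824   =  2^( - 1) * 3^3 * 47^(-1) = 27/94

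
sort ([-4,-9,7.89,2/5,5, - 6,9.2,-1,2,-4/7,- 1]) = [  -  9, - 6, - 4 ,-1, - 1,-4/7, 2/5 , 2 , 5,7.89,9.2 ]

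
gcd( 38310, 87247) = 1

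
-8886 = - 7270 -1616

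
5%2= 1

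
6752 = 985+5767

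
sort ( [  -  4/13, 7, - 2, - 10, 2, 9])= [ - 10, - 2,-4/13,2,7,9]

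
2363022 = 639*3698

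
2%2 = 0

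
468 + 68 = 536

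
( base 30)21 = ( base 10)61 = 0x3D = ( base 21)2j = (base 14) 45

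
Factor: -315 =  - 3^2 *5^1 * 7^1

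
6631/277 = 6631/277 = 23.94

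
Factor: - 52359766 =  - 2^1*26179883^1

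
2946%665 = 286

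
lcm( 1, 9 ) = 9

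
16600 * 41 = 680600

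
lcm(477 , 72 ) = 3816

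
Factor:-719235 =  - 3^2*5^1*11^1 *1453^1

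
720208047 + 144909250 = 865117297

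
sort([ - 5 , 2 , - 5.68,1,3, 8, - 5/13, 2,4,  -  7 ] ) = [  -  7, - 5.68, - 5, - 5/13,1,2, 2,3,  4,8]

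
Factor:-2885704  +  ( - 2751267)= - 5636971^1 = - 5636971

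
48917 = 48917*1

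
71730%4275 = 3330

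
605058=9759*62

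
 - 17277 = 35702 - 52979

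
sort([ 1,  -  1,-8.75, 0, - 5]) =[ - 8.75,-5, - 1, 0,  1]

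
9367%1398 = 979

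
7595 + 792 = 8387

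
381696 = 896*426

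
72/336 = 3/14 = 0.21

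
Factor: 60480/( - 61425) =-2^6*5^( - 1 )*13^( - 1) = - 64/65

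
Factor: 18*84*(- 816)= - 1233792 = - 2^7*3^4 *7^1 * 17^1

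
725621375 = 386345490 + 339275885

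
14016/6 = 2336 = 2336.00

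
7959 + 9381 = 17340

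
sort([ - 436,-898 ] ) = [ - 898,  -  436 ] 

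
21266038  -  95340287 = - 74074249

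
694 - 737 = -43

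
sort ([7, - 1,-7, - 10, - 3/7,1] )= [ - 10, -7, - 1 , - 3/7,  1, 7 ] 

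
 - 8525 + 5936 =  - 2589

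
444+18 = 462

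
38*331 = 12578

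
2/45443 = 2/45443 = 0.00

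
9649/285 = 9649/285 = 33.86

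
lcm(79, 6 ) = 474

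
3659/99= 36 + 95/99 = 36.96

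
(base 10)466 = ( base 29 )g2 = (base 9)567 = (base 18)17G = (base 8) 722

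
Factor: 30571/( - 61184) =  - 2^( - 8)*19^1*239^( - 1) * 1609^1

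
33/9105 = 11/3035=0.00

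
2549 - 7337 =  - 4788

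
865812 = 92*9411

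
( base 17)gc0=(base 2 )1001011011100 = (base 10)4828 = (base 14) 1A8C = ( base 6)34204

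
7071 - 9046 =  - 1975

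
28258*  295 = 8336110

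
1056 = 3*352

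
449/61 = 7 + 22/61 =7.36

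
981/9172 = 981/9172 =0.11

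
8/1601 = 8/1601 = 0.00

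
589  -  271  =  318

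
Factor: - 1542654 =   -  2^1*3^2* 85703^1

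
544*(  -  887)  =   - 482528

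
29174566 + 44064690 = 73239256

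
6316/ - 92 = -1579/23 = -  68.65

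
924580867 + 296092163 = 1220673030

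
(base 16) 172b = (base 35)4TG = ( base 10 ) 5931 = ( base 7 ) 23202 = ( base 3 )22010200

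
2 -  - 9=11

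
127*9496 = 1205992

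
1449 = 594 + 855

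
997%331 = 4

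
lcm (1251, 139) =1251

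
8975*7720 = 69287000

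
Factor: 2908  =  2^2*727^1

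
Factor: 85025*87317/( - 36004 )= - 7424127925/36004=- 2^( - 2)*5^2*19^1 * 179^1 * 9001^( - 1)*87317^1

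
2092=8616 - 6524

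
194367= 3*64789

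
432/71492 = 108/17873 = 0.01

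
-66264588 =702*( - 94394 )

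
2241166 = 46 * 48721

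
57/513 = 1/9 = 0.11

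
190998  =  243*786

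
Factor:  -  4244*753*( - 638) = 2038877016 =2^3 * 3^1*11^1*29^1*251^1*1061^1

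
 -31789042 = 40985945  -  72774987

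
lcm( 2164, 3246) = 6492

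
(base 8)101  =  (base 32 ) 21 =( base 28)29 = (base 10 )65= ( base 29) 27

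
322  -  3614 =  - 3292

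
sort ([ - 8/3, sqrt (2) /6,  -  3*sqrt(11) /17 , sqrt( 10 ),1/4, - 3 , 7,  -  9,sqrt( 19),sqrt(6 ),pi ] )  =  [ - 9,-3, - 8/3, - 3*sqrt(11)/17, sqrt( 2) /6,  1/4, sqrt(6 ),pi,sqrt( 10), sqrt( 19), 7]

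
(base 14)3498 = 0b10001110111110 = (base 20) 12ha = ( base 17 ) 1eb4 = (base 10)9150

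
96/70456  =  12/8807 = 0.00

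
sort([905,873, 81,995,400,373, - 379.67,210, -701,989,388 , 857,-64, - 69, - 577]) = [ - 701, - 577, - 379.67, - 69,-64, 81,  210,373,388  ,  400,857,  873,905, 989, 995]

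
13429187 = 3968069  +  9461118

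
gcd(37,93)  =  1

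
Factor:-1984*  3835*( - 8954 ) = 68127762560 = 2^7*5^1*11^2 * 13^1*31^1*37^1*59^1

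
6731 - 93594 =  - 86863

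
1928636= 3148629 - 1219993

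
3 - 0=3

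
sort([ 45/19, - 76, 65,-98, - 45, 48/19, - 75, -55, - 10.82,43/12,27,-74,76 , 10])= [-98,-76, - 75, - 74,-55, - 45, - 10.82,45/19,48/19, 43/12,10 , 27,65,  76]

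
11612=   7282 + 4330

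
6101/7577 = 6101/7577= 0.81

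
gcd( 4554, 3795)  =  759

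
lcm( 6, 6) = 6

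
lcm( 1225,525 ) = 3675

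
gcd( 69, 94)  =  1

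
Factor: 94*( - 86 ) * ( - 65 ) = 2^2 * 5^1*13^1*43^1 * 47^1 = 525460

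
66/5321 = 66/5321 = 0.01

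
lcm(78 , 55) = 4290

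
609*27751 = 16900359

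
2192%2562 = 2192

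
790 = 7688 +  - 6898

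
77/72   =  77/72 = 1.07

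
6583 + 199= 6782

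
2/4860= 1/2430 = 0.00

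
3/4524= 1/1508 = 0.00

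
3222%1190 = 842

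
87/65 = 87/65=1.34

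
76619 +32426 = 109045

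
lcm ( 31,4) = 124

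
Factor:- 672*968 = -650496 = - 2^8  *  3^1 * 7^1*11^2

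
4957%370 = 147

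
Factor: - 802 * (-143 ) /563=114686/563 = 2^1*11^1*13^1*401^1*563^ ( - 1) 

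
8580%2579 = 843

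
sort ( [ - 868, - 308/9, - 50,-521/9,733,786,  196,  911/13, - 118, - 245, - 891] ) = [-891, - 868, - 245,-118, - 521/9 , - 50,-308/9,911/13,196, 733  ,  786] 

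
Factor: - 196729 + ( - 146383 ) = - 343112 =-2^3*7^1*11^1 * 557^1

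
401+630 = 1031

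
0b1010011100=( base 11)558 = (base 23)161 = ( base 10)668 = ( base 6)3032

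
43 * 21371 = 918953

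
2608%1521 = 1087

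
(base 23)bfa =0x181e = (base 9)8420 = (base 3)22110200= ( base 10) 6174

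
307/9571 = 307/9571 =0.03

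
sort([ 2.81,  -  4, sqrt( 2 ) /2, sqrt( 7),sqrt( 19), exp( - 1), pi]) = [ - 4 , exp( - 1), sqrt( 2) /2,sqrt( 7), 2.81,pi, sqrt(19)] 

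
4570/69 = 66 + 16/69 = 66.23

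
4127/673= 4127/673 = 6.13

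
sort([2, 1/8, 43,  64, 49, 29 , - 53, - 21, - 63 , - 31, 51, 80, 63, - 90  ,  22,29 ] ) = [-90 ,  -  63,  -  53, - 31, - 21,1/8,2,22, 29,29, 43, 49, 51, 63, 64,80]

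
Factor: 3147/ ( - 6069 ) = -1049/2023 = -7^(-1)*17^ ( - 2)*1049^1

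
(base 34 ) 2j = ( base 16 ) 57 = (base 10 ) 87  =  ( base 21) 43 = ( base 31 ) 2P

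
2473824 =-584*( - 4236)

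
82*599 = 49118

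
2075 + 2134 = 4209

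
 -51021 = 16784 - 67805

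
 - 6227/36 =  - 6227/36= - 172.97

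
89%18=17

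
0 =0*211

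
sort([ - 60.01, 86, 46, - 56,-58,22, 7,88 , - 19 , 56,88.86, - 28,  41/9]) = [  -  60.01,  -  58, -56, - 28, - 19, 41/9,  7,22, 46, 56,86 , 88,88.86 ] 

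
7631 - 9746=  - 2115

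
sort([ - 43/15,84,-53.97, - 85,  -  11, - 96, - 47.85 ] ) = [ - 96, - 85, - 53.97,  -  47.85,  -  11,-43/15,84]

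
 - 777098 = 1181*( - 658)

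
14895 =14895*1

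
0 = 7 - 7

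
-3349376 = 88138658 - 91488034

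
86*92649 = 7967814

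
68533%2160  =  1573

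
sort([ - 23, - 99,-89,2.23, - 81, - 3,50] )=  [ - 99, - 89,-81,  -  23, - 3,2.23, 50]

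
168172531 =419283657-251111126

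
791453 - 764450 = 27003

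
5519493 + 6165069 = 11684562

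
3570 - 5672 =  - 2102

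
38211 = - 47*(-813)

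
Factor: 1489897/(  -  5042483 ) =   -  17^1*87641^1*5042483^( - 1 )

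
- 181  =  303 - 484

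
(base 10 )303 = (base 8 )457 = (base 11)256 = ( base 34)8V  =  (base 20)F3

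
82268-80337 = 1931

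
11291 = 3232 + 8059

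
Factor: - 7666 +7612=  - 54 = - 2^1*3^3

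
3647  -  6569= - 2922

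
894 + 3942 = 4836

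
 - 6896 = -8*862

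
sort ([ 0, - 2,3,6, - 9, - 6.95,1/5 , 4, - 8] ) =[ - 9, - 8,-6.95, - 2, 0,1/5, 3,4,6] 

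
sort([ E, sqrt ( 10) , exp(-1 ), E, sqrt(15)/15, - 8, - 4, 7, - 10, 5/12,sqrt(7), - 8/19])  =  [ - 10, - 8, - 4,  -  8/19, sqrt ( 15)/15 , exp( - 1), 5/12, sqrt ( 7),E, E,sqrt( 10),7 ]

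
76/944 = 19/236 =0.08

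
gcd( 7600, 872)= 8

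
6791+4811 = 11602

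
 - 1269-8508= -9777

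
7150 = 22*325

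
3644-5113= - 1469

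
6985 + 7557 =14542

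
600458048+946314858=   1546772906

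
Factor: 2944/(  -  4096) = -23/32 = -  2^( - 5)*23^1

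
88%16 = 8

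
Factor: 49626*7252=2^3*3^3*7^2*37^1*919^1 = 359887752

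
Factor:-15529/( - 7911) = 3^( - 3)*53^1 =53/27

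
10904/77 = 10904/77= 141.61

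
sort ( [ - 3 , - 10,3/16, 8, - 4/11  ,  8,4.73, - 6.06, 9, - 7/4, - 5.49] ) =[ - 10, -6.06, - 5.49, - 3, - 7/4, - 4/11, 3/16, 4.73,  8, 8, 9 ] 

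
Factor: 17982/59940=3/10= 2^ ( - 1) * 3^1*5^ ( - 1)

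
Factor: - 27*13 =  - 3^3*13^1 = - 351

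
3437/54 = 63 + 35/54 = 63.65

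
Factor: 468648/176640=849/320=2^(-6 )*3^1 * 5^( - 1)*283^1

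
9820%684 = 244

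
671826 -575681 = 96145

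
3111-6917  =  -3806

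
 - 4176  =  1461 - 5637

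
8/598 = 4/299 = 0.01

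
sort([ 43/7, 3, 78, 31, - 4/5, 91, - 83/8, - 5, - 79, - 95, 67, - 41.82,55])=[ - 95, - 79, - 41.82, - 83/8, - 5, - 4/5, 3, 43/7, 31,55 , 67, 78,91]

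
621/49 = 621/49  =  12.67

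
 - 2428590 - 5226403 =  - 7654993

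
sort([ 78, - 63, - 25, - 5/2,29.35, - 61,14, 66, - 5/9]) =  [ - 63,-61, - 25, -5/2, - 5/9,14,29.35 , 66,78]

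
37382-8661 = 28721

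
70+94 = 164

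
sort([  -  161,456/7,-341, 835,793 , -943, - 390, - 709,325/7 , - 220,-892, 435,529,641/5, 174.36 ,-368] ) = [ - 943, - 892 ,  -  709, - 390, - 368,- 341,-220,-161,325/7 , 456/7, 641/5, 174.36, 435, 529, 793,835]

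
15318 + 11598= 26916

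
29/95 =29/95 =0.31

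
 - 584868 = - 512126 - 72742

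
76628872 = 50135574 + 26493298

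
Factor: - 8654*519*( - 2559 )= 2^1*3^2 * 173^1 * 853^1*4327^1= 11493559134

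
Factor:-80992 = -2^5*2531^1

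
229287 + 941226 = 1170513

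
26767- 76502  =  -49735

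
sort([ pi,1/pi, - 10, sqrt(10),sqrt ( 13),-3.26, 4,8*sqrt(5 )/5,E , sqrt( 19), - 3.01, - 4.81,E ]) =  [ - 10, - 4.81, -3.26, - 3.01, 1/pi,E,E,pi,sqrt(10 ), 8*sqrt (5 )/5,sqrt(13),4,  sqrt (19)] 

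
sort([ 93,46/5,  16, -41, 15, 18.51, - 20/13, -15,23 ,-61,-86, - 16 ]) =[- 86 , -61,-41 , - 16, - 15, - 20/13,46/5, 15,16, 18.51, 23, 93 ]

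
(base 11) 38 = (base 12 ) 35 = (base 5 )131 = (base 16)29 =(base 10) 41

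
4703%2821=1882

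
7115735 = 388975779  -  381860044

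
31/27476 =31/27476 = 0.00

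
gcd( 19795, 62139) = 1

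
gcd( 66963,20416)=1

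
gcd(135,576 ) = 9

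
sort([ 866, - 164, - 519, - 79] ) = [ - 519, - 164, - 79,866 ] 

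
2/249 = 2/249 = 0.01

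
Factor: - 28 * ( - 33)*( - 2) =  - 2^3*3^1 * 7^1*11^1 = - 1848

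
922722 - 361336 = 561386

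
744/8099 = 744/8099=   0.09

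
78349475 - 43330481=35018994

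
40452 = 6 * 6742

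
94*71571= 6727674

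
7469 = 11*679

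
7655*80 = 612400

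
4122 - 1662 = 2460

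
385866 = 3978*97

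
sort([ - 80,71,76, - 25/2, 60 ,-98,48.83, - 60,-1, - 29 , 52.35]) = [ - 98, - 80 , -60, - 29, - 25/2 , -1,48.83, 52.35,60,  71,76 ] 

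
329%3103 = 329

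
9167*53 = 485851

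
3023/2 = 3023/2 = 1511.50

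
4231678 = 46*91993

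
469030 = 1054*445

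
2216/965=2 + 286/965 = 2.30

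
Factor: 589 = 19^1*31^1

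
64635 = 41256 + 23379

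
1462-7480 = -6018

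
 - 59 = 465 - 524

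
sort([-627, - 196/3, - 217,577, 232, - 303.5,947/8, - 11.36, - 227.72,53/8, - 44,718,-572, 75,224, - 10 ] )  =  [ - 627,  -  572, - 303.5, - 227.72, - 217, - 196/3, - 44, - 11.36, - 10, 53/8,75,947/8,224,232, 577, 718 ] 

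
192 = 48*4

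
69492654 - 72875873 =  - 3383219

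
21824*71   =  1549504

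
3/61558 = 3/61558 = 0.00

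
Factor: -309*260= - 2^2*3^1*5^1*13^1*103^1 =-  80340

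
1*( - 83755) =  - 83755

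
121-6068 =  -5947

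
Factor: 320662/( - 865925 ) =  - 2^1  *  5^(  -  2)*19^(  -  1 )*67^1*1823^( - 1 ) * 2393^1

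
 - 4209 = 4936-9145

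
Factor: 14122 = 2^1 * 23^1*307^1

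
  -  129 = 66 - 195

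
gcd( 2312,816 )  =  136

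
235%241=235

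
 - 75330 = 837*( - 90)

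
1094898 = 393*2786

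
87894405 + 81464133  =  169358538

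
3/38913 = 1/12971=0.00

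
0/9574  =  0=0.00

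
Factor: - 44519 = -44519^1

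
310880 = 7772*40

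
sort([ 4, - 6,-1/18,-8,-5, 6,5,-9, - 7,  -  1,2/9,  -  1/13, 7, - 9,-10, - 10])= [-10, - 10,  -  9, - 9  , - 8,-7, - 6, - 5, - 1, - 1/13,- 1/18, 2/9, 4, 5,6, 7]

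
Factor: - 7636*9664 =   -  73794304 = -  2^8*23^1*83^1* 151^1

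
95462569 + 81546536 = 177009105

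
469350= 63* 7450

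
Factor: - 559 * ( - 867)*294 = 142487982 = 2^1 * 3^2 * 7^2*13^1*17^2*43^1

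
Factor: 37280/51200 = 2^ ( - 6 )*5^(-1)*233^1 = 233/320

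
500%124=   4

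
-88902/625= - 143 + 473/625 = - 142.24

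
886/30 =29+ 8/15 = 29.53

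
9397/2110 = 4 + 957/2110 = 4.45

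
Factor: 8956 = 2^2*2239^1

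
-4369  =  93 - 4462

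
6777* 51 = 345627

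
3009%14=13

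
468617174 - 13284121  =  455333053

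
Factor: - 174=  - 2^1 *3^1*29^1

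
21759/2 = 21759/2 = 10879.50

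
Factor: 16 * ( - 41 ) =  - 656 = -  2^4*41^1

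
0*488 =0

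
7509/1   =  7509 = 7509.00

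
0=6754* 0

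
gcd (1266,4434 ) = 6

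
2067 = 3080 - 1013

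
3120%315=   285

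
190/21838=95/10919 =0.01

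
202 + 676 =878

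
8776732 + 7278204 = 16054936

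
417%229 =188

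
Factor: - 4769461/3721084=-2^( - 2 )*47^( - 1)* 191^1*19793^( - 1 )*24971^1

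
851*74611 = 63493961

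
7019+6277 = 13296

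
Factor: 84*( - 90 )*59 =- 2^3*3^3*5^1*7^1*59^1 = - 446040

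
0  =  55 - 55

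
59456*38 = 2259328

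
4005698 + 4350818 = 8356516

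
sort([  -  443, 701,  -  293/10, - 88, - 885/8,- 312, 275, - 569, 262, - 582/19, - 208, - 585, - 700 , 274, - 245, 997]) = [ - 700, - 585, - 569,-443, - 312, - 245, - 208, - 885/8, - 88, - 582/19, - 293/10,262 , 274,275 , 701, 997]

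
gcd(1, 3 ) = 1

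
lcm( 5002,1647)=135054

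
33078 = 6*5513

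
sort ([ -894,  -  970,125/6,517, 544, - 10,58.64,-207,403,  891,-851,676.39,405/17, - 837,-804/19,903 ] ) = [-970, - 894, - 851, - 837  ,-207,-804/19,-10,125/6,405/17, 58.64 , 403,517,544 , 676.39,891,903]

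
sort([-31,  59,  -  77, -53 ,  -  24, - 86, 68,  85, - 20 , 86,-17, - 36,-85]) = [-86, - 85, - 77, - 53,-36,-31,-24, - 20,-17,59, 68 , 85, 86 ] 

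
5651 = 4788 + 863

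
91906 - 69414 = 22492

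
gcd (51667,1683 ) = 11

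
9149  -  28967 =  - 19818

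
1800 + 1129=2929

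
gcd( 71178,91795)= 1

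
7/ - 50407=  -  1/7201= - 0.00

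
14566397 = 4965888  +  9600509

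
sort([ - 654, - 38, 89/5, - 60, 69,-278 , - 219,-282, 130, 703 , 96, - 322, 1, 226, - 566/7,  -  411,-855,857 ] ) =[-855, - 654, - 411,  -  322 , - 282, - 278, - 219, - 566/7,-60, - 38, 1, 89/5, 69, 96, 130,226,703, 857] 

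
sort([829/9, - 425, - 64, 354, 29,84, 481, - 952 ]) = [ - 952,-425, - 64, 29,  84,  829/9, 354,481 ] 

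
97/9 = 10 + 7/9 = 10.78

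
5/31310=1/6262 =0.00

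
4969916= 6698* 742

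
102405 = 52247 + 50158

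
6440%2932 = 576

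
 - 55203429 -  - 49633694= - 5569735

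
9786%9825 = 9786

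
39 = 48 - 9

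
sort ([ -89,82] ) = [ - 89, 82]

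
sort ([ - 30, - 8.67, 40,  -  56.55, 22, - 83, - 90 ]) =[ - 90, - 83, - 56.55, - 30 ,  -  8.67, 22, 40 ]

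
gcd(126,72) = 18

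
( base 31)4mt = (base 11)3471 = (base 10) 4555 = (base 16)11cb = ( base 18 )E11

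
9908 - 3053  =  6855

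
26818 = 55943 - 29125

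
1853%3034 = 1853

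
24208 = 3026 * 8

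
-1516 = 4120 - 5636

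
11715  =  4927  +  6788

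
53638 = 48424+5214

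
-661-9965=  - 10626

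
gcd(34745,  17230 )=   5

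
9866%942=446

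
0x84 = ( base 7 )246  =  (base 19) 6i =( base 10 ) 132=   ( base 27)4o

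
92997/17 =5470 + 7/17 = 5470.41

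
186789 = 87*2147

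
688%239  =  210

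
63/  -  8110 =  - 63/8110  =  -0.01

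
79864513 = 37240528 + 42623985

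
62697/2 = 31348 + 1/2 = 31348.50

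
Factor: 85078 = 2^1*7^1*59^1*103^1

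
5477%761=150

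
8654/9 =8654/9= 961.56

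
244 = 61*4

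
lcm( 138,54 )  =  1242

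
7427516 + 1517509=8945025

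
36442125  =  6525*5585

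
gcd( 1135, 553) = 1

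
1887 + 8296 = 10183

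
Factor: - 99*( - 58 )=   2^1*3^2 * 11^1 * 29^1   =  5742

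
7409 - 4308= 3101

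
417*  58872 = 24549624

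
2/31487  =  2/31487 = 0.00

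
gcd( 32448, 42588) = 2028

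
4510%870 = 160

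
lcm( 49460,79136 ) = 395680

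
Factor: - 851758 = -2^1*425879^1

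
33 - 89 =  - 56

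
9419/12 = 784 + 11/12  =  784.92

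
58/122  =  29/61 = 0.48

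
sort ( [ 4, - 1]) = [ - 1, 4] 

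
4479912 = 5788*774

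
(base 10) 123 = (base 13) 96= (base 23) 58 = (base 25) 4N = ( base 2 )1111011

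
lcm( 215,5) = 215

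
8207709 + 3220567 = 11428276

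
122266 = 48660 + 73606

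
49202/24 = 2050+ 1/12 =2050.08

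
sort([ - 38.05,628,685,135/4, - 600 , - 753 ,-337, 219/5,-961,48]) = [ -961, - 753, - 600 , -337,-38.05, 135/4, 219/5,48,  628,685]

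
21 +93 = 114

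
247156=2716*91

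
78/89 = 78/89 = 0.88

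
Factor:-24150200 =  - 2^3 *5^2 * 17^1 * 7103^1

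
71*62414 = 4431394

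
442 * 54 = 23868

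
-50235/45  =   - 3349/3 = -  1116.33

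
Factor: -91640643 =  - 3^1*30546881^1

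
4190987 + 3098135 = 7289122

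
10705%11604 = 10705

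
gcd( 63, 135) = 9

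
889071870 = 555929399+333142471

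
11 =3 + 8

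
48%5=3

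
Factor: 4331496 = 2^3*3^1 * 13^1*13883^1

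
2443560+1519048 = 3962608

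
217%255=217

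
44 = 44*1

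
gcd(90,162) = 18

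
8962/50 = 4481/25 = 179.24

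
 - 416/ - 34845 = 416/34845 = 0.01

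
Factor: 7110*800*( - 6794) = - 38644272000 = - 2^7*3^2* 5^3*43^1 * 79^2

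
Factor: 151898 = 2^1*53^1  *  1433^1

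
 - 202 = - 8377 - -8175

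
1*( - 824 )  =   - 824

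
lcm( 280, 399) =15960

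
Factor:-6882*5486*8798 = -2^3 * 3^1*13^1 * 31^1 * 37^1*53^1*83^1*211^1 = -332165428296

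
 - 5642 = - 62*91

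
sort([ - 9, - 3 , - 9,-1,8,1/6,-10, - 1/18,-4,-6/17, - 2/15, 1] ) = [ - 10, - 9,  -  9, - 4 ,  -  3, - 1,  -  6/17, - 2/15, - 1/18,1/6,1,8]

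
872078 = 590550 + 281528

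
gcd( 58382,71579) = 1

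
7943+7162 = 15105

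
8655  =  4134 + 4521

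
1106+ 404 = 1510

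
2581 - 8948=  - 6367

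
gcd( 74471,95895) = 1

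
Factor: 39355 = 5^1*17^1* 463^1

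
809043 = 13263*61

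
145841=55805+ 90036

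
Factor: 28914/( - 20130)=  - 5^( - 1) * 11^( - 1 )*79^1 = - 79/55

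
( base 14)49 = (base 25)2f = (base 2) 1000001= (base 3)2102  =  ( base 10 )65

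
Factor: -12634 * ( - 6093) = 76978962 = 2^1 * 3^2*677^1*6317^1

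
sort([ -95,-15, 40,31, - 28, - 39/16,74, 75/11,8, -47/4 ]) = [ - 95, - 28, - 15, - 47/4, - 39/16,75/11 , 8, 31, 40,74]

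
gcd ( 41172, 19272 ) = 876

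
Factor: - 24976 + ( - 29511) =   -  54487 = - 23^2*103^1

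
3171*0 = 0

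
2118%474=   222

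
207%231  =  207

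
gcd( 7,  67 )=1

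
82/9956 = 41/4978 = 0.01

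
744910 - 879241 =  - 134331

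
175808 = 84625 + 91183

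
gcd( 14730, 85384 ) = 2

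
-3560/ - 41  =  86 + 34/41 = 86.83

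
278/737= 278/737  =  0.38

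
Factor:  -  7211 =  - 7211^1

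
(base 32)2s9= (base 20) 77d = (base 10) 2953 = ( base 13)1462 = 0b101110001001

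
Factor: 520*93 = 48360  =  2^3*3^1*5^1*  13^1*31^1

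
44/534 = 22/267 = 0.08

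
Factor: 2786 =2^1*7^1*199^1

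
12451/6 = 12451/6 = 2075.17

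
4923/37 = 4923/37 = 133.05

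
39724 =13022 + 26702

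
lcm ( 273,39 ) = 273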